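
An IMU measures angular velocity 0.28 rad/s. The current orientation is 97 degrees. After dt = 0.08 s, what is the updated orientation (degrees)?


delta_theta = w * dt = 0.28 * 0.08 = 0.0224 rad
= 1.2834 deg
theta_new = 97 + 1.2834 = 98.2834 deg


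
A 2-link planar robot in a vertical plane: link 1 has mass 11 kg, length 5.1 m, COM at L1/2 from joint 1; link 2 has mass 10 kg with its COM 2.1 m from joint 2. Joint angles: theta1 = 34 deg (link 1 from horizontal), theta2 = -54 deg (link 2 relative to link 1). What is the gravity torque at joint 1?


Horizontal distance from joint 1 to link-1 COM:
  x_c1 = (L1/2)*cos(t1) = 2.55 * 0.829 = 2.114 m
Horizontal distance from joint 1 to link-2 COM:
  x_c2 = L1*cos(t1) + Lc2*cos(t1+t2)
       = 5.1*0.829 + 2.1*0.9397 = 6.2014 m
tau1 = m1*g*x_c1 + m2*g*x_c2
     = 11*9.81*2.114 + 10*9.81*6.2014
     = 228.1267 + 608.3619
     = 836.4885 Nm


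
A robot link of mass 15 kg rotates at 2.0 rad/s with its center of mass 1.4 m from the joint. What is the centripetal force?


F = m * omega^2 * r
= 15 * 2.0^2 * 1.4
= 15 * 4.0 * 1.4
= 84.0 N


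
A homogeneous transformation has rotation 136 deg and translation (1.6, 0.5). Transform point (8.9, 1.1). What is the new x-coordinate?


x' = cos(theta)*px - sin(theta)*py + tx
= -0.7193*8.9 - 0.6947*1.1 + 1.6
= -5.5662


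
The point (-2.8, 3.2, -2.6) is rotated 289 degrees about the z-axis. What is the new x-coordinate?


Rotation about z-axis: x' = x*cos(theta) - y*sin(theta)
= -2.8 * 0.3256 - 3.2 * -0.9455
= 2.1141


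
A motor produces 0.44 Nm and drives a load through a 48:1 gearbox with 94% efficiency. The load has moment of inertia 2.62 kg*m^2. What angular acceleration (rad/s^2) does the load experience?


tau_out = tau_motor * N * eta
= 0.44 * 48 * 0.94 = 19.8528 Nm
alpha = tau_out / I = 19.8528 / 2.62
= 7.5774 rad/s^2


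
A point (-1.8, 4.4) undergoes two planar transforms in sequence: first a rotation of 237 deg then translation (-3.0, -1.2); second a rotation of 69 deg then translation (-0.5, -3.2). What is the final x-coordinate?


After transform 1:
x1 = cos(237)*-1.8 - sin(237)*4.4 + -3.0 = 1.6705
y1 = sin(237)*-1.8 + cos(237)*4.4 + -1.2 = -2.0868
After transform 2:
x2 = cos(69)*1.6705 - sin(69)*-2.0868 + -0.5
= 2.0469


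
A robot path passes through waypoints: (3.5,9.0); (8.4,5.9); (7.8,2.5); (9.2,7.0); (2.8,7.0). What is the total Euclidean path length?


Segment lengths:
  seg1 = sqrt((4.9)^2 + (-3.1)^2) = 5.7983
  seg2 = sqrt((-0.6)^2 + (-3.4)^2) = 3.4525
  seg3 = sqrt((1.4)^2 + (4.5)^2) = 4.7127
  seg4 = sqrt((-6.4)^2 + (0.0)^2) = 6.4
Total = 20.3636


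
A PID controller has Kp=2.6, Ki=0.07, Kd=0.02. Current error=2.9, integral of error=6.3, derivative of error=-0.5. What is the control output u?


u = Kp*e + Ki*int(e) + Kd*de/dt
= 2.6*2.9 + 0.07*6.3 + 0.02*(-0.5)
= 7.54 + 0.441 + -0.01
= 7.971


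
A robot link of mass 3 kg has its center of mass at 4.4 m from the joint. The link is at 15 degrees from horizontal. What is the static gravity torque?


tau = m*g*L*cos(angle)
= 3 * 9.81 * 4.4 * cos(15 deg)
= 3 * 9.81 * 4.4 * 0.9659
= 125.0797 Nm


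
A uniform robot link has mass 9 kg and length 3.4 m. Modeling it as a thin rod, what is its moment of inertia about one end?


I = (1/3) * m * L^2
= (1/3) * 9 * 3.4^2
= 0.333333 * 9 * 11.56
= 34.68 kg*m^2


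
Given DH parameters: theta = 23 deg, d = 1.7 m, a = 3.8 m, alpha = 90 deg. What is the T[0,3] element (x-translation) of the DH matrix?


T[0,3] = a * cos(theta)
= 3.8 * cos(23 deg)
= 3.8 * 0.9205
= 3.4979


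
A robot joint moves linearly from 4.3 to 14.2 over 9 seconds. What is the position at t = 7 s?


s = t/T = 7/9 = 0.7778
p(t) = p0 + (pf-p0)*s
= 4.3 + (14.2 - 4.3) * 0.7778
= 12.0


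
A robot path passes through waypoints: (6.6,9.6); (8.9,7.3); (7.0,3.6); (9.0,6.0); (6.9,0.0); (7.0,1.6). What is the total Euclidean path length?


Segment lengths:
  seg1 = sqrt((2.3)^2 + (-2.3)^2) = 3.2527
  seg2 = sqrt((-1.9)^2 + (-3.7)^2) = 4.1593
  seg3 = sqrt((2.0)^2 + (2.4)^2) = 3.1241
  seg4 = sqrt((-2.1)^2 + (-6.0)^2) = 6.3569
  seg5 = sqrt((0.1)^2 + (1.6)^2) = 1.6031
Total = 18.4961


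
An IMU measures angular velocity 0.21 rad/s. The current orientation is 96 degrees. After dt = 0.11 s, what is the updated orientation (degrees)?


delta_theta = w * dt = 0.21 * 0.11 = 0.0231 rad
= 1.3235 deg
theta_new = 96 + 1.3235 = 97.3235 deg


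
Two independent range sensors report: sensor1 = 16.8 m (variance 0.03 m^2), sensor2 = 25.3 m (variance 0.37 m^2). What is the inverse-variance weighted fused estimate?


w1 = (1/var1) / (1/var1 + 1/var2)
   = 33.3333 / (33.3333 + 2.7027) = 0.925
w2 = 1 - w1 = 0.075
fused = w1*s1 + w2*s2 = 15.54 + 1.8975
= 17.4375 m


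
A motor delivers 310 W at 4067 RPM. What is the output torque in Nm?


omega = 4067 * 2*pi/60 = 425.8952 rad/s
tau = P / omega = 310 / 425.8952
= 0.7279 Nm


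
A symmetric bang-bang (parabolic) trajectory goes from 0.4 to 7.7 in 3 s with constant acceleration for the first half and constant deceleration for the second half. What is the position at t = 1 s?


Symmetric rest-to-rest: each phase covers (pf-p0)/2 in time T/2. 0.5*a*(T/2)^2 = (pf-p0)/2 => a = 4*(pf-p0)/T^2
a = 4*(7.7-0.4)/3^2 = 3.2444
t = 1 is in the acceleration phase (t <= T/2).
p = p0 + 0.5*a*t^2 = 0.4 + 0.5*3.2444*1^2
= 2.0222


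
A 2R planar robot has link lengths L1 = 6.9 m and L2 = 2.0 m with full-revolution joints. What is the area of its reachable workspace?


r_max = L1 + L2 = 8.9 m
r_min = |L1 - L2| = 4.9 m
Area = pi*(r_max^2 - r_min^2)
= pi*(79.21 - 24.01)
= pi * 55.2
= 173.4159 m^2


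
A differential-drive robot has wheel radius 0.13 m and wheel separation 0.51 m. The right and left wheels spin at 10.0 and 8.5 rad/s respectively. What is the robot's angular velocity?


vR = r*wR = 0.13*10.0 = 1.3 m/s
vL = r*wL = 0.13*8.5 = 1.105 m/s
v = (vR+vL)/2 = 1.2025 m/s
omega = (vR-vL)/L = 0.3824 rad/s
angular velocity = 0.3824 rad/s


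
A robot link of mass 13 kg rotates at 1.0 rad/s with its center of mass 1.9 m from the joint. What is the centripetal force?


F = m * omega^2 * r
= 13 * 1.0^2 * 1.9
= 13 * 1.0 * 1.9
= 24.7 N


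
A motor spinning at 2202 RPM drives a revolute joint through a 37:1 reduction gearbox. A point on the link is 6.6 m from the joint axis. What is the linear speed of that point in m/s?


omega_motor = 2202 * 2*pi/60 = 230.5929 rad/s
omega_joint = omega_motor / 37 = 6.2322 rad/s
v = omega_joint * r = 6.2322 * 6.6
= 41.1328 m/s


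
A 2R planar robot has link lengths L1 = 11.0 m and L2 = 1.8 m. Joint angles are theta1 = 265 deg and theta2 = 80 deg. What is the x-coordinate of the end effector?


Convert angles to radians: theta1 = 4.6251, theta2 = 1.3963
x = L1*cos(theta1) + L2*cos(theta1+theta2)
x = -0.9587 + 1.7387
x = 0.78


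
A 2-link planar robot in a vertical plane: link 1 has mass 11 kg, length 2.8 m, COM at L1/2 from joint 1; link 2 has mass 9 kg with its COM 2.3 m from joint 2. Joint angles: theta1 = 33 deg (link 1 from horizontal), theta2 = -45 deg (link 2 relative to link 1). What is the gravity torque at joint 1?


Horizontal distance from joint 1 to link-1 COM:
  x_c1 = (L1/2)*cos(t1) = 1.4 * 0.8387 = 1.1741 m
Horizontal distance from joint 1 to link-2 COM:
  x_c2 = L1*cos(t1) + Lc2*cos(t1+t2)
       = 2.8*0.8387 + 2.3*0.9781 = 4.598 m
tau1 = m1*g*x_c1 + m2*g*x_c2
     = 11*9.81*1.1741 + 9*9.81*4.598
     = 126.7013 + 405.9589
     = 532.6602 Nm


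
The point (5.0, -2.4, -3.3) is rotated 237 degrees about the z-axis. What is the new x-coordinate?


Rotation about z-axis: x' = x*cos(theta) - y*sin(theta)
= 5.0 * -0.5446 - -2.4 * -0.8387
= -4.736


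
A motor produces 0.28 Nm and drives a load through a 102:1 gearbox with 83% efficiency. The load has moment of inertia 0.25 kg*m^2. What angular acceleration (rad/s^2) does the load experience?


tau_out = tau_motor * N * eta
= 0.28 * 102 * 0.83 = 23.7048 Nm
alpha = tau_out / I = 23.7048 / 0.25
= 94.8192 rad/s^2


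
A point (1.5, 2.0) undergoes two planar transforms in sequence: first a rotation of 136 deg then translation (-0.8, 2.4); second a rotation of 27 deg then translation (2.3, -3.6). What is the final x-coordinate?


After transform 1:
x1 = cos(136)*1.5 - sin(136)*2.0 + -0.8 = -3.2683
y1 = sin(136)*1.5 + cos(136)*2.0 + 2.4 = 2.0033
After transform 2:
x2 = cos(27)*-3.2683 - sin(27)*2.0033 + 2.3
= -1.5216


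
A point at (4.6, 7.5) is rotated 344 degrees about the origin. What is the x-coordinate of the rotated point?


x' = x*cos(theta) - y*sin(theta)
cos(344 deg) = 0.9613, sin(344 deg) = -0.2756
x' = 4.6 * 0.9613 - 7.5 * -0.2756
= 4.4218 - -2.0673
= 6.4891


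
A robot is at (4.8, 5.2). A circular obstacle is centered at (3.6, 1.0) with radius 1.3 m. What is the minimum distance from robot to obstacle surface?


center_dist = sqrt((4.8-3.6)^2 + (5.2-1.0)^2)
= sqrt(1.44 + 17.64)
= 4.3681
min_dist = center_dist - radius = 4.3681 - 1.3 = 3.0681 m


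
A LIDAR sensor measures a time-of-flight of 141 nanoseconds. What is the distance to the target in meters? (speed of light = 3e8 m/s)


tof = 141 ns = 1.41e-07 s
dist = c * tof / 2
= 3e8 * 1.41e-07 / 2
= 21.15 m


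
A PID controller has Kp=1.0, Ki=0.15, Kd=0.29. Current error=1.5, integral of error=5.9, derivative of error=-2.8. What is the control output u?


u = Kp*e + Ki*int(e) + Kd*de/dt
= 1.0*1.5 + 0.15*5.9 + 0.29*(-2.8)
= 1.5 + 0.885 + -0.812
= 1.573


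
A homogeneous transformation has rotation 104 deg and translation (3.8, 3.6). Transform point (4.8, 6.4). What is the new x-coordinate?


x' = cos(theta)*px - sin(theta)*py + tx
= -0.2419*4.8 - 0.9703*6.4 + 3.8
= -3.5711


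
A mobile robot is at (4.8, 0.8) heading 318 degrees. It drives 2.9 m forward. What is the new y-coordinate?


y_new = y0 + d*sin(theta)
= 0.8 + 2.9*sin(318)
= 0.8 + -1.9405
= -1.1405


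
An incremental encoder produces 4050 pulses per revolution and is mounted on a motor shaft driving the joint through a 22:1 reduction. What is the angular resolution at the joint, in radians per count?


counts per rev = 4050
effective counts at joint = 4050 * 22 = 89100
resolution = 2*pi / 89100
= 7.0518e-05 rad/count


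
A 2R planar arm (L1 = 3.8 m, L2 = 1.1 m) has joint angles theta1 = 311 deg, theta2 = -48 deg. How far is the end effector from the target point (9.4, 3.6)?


End effector via forward kinematics:
x = L1*cos(t1) + L2*cos(t1+t2) = 2.359
y = L1*sin(t1) + L2*sin(t1+t2) = -3.9597
Distance to target:
d = sqrt((9.4 - 2.359)^2 + (3.6 - -3.9597)^2)
= sqrt(49.5761 + 57.149)
= 10.3308 m


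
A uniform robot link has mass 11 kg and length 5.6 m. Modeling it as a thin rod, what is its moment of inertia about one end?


I = (1/3) * m * L^2
= (1/3) * 11 * 5.6^2
= 0.333333 * 11 * 31.36
= 114.9867 kg*m^2


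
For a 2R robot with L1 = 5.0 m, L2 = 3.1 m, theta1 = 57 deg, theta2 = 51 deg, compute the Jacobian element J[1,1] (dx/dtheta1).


J[1,1] = -L1*sin(t1) - L2*sin(t1+t2)
= -5.0*sin(57) - 3.1*sin(108)
= -7.1416


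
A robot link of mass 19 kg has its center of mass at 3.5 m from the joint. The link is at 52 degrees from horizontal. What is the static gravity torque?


tau = m*g*L*cos(angle)
= 19 * 9.81 * 3.5 * cos(52 deg)
= 19 * 9.81 * 3.5 * 0.6157
= 401.636 Nm


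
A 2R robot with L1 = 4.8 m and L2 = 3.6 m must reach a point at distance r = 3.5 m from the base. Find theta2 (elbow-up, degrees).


cos(theta2) = (r^2 - L1^2 - L2^2) / (2*L1*L2)
cos(theta2) = (12.25 - 23.04 - 12.96) / 34.56
cos(theta2) = -0.687211
theta2 = 133.4097 degrees


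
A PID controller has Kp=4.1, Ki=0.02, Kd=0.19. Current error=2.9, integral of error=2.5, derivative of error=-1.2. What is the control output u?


u = Kp*e + Ki*int(e) + Kd*de/dt
= 4.1*2.9 + 0.02*2.5 + 0.19*(-1.2)
= 11.89 + 0.05 + -0.228
= 11.712


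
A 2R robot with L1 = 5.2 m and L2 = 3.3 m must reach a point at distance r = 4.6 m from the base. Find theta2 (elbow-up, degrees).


cos(theta2) = (r^2 - L1^2 - L2^2) / (2*L1*L2)
cos(theta2) = (21.16 - 27.04 - 10.89) / 34.32
cos(theta2) = -0.488636
theta2 = 119.251 degrees


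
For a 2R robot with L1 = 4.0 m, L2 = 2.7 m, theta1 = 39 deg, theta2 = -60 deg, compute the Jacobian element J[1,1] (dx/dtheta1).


J[1,1] = -L1*sin(t1) - L2*sin(t1+t2)
= -4.0*sin(39) - 2.7*sin(-21)
= -1.5497


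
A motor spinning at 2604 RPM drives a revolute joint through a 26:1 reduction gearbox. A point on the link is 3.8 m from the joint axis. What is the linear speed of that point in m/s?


omega_motor = 2604 * 2*pi/60 = 272.6902 rad/s
omega_joint = omega_motor / 26 = 10.4881 rad/s
v = omega_joint * r = 10.4881 * 3.8
= 39.8547 m/s


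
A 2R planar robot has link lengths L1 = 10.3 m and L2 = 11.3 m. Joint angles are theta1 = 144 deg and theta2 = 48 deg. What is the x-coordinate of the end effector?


Convert angles to radians: theta1 = 2.5133, theta2 = 0.8378
x = L1*cos(theta1) + L2*cos(theta1+theta2)
x = -8.3329 + -11.0531
x = -19.3859


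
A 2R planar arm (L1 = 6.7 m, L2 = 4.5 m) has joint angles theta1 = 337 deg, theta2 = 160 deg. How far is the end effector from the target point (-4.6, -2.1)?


End effector via forward kinematics:
x = L1*cos(t1) + L2*cos(t1+t2) = 2.8763
y = L1*sin(t1) + L2*sin(t1+t2) = 0.4511
Distance to target:
d = sqrt((-4.6 - 2.8763)^2 + (-2.1 - 0.4511)^2)
= sqrt(55.8949 + 6.5081)
= 7.8996 m


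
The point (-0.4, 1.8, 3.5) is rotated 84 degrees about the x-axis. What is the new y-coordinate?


Rotation about x-axis: y' = y*cos(theta) - z*sin(theta)
= 1.8 * 0.1045 - 3.5 * 0.9945
= -3.2927


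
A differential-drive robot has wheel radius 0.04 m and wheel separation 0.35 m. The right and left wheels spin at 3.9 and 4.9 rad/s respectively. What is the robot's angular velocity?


vR = r*wR = 0.04*3.9 = 0.156 m/s
vL = r*wL = 0.04*4.9 = 0.196 m/s
v = (vR+vL)/2 = 0.176 m/s
omega = (vR-vL)/L = -0.1143 rad/s
angular velocity = -0.1143 rad/s


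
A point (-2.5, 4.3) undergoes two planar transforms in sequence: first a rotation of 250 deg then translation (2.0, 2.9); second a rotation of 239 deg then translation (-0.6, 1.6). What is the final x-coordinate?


After transform 1:
x1 = cos(250)*-2.5 - sin(250)*4.3 + 2.0 = 6.8957
y1 = sin(250)*-2.5 + cos(250)*4.3 + 2.9 = 3.7785
After transform 2:
x2 = cos(239)*6.8957 - sin(239)*3.7785 + -0.6
= -0.9127


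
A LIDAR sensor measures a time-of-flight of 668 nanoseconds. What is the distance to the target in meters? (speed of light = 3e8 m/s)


tof = 668 ns = 6.68e-07 s
dist = c * tof / 2
= 3e8 * 6.68e-07 / 2
= 100.2 m


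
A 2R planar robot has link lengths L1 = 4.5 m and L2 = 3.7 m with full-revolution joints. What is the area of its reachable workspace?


r_max = L1 + L2 = 8.2 m
r_min = |L1 - L2| = 0.8 m
Area = pi*(r_max^2 - r_min^2)
= pi*(67.24 - 0.64)
= pi * 66.6
= 209.2301 m^2


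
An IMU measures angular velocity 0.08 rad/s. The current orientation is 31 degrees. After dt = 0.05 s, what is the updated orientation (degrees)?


delta_theta = w * dt = 0.08 * 0.05 = 0.004 rad
= 0.2292 deg
theta_new = 31 + 0.2292 = 31.2292 deg


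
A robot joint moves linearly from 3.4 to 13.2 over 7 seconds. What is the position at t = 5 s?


s = t/T = 5/7 = 0.7143
p(t) = p0 + (pf-p0)*s
= 3.4 + (13.2 - 3.4) * 0.7143
= 10.4


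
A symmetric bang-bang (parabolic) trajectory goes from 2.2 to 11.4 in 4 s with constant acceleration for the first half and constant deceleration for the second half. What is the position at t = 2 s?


Symmetric rest-to-rest: each phase covers (pf-p0)/2 in time T/2. 0.5*a*(T/2)^2 = (pf-p0)/2 => a = 4*(pf-p0)/T^2
a = 4*(11.4-2.2)/4^2 = 2.3
t = 2 is in the acceleration phase (t <= T/2).
p = p0 + 0.5*a*t^2 = 2.2 + 0.5*2.3*2^2
= 6.8


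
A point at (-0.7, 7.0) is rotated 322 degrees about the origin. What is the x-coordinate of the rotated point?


x' = x*cos(theta) - y*sin(theta)
cos(322 deg) = 0.788, sin(322 deg) = -0.6157
x' = -0.7 * 0.788 - 7.0 * -0.6157
= -0.5516 - -4.3096
= 3.758


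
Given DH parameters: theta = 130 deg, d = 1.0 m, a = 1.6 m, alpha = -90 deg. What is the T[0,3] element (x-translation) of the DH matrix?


T[0,3] = a * cos(theta)
= 1.6 * cos(130 deg)
= 1.6 * -0.6428
= -1.0285


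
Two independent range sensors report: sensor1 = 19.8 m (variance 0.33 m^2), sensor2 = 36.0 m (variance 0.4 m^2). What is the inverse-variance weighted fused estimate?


w1 = (1/var1) / (1/var1 + 1/var2)
   = 3.0303 / (3.0303 + 2.5) = 0.5479
w2 = 1 - w1 = 0.4521
fused = w1*s1 + w2*s2 = 10.8493 + 16.274
= 27.1233 m


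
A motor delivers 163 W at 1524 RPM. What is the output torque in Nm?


omega = 1524 * 2*pi/60 = 159.5929 rad/s
tau = P / omega = 163 / 159.5929
= 1.0213 Nm


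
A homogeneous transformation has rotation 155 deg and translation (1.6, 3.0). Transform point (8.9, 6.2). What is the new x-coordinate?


x' = cos(theta)*px - sin(theta)*py + tx
= -0.9063*8.9 - 0.4226*6.2 + 1.6
= -9.0864


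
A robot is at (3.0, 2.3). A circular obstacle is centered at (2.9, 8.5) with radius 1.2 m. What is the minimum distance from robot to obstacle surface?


center_dist = sqrt((3.0-2.9)^2 + (2.3-8.5)^2)
= sqrt(0.01 + 38.44)
= 6.2008
min_dist = center_dist - radius = 6.2008 - 1.2 = 5.0008 m


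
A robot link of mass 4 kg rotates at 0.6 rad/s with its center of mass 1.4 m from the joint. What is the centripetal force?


F = m * omega^2 * r
= 4 * 0.6^2 * 1.4
= 4 * 0.36 * 1.4
= 2.016 N


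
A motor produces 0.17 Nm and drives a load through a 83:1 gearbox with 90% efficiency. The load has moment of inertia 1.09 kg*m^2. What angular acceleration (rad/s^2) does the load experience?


tau_out = tau_motor * N * eta
= 0.17 * 83 * 0.9 = 12.699 Nm
alpha = tau_out / I = 12.699 / 1.09
= 11.6505 rad/s^2


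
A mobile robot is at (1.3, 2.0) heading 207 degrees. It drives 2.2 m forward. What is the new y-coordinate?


y_new = y0 + d*sin(theta)
= 2.0 + 2.2*sin(207)
= 2.0 + -0.9988
= 1.0012


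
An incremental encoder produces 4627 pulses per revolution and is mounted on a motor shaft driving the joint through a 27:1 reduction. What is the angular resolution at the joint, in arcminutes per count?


counts per rev = 4627
effective counts at joint = 4627 * 27 = 124929
resolution = 360*60 / 124929
= 0.1729 arcmin/count


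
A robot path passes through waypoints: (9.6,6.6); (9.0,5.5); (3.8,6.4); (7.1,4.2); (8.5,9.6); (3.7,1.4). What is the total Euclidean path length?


Segment lengths:
  seg1 = sqrt((-0.6)^2 + (-1.1)^2) = 1.253
  seg2 = sqrt((-5.2)^2 + (0.9)^2) = 5.2773
  seg3 = sqrt((3.3)^2 + (-2.2)^2) = 3.9661
  seg4 = sqrt((1.4)^2 + (5.4)^2) = 5.5785
  seg5 = sqrt((-4.8)^2 + (-8.2)^2) = 9.5016
Total = 25.5765


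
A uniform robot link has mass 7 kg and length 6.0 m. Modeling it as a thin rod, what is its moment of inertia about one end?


I = (1/3) * m * L^2
= (1/3) * 7 * 6.0^2
= 0.333333 * 7 * 36.0
= 84.0 kg*m^2


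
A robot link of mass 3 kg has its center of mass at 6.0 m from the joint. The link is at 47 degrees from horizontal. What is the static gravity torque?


tau = m*g*L*cos(angle)
= 3 * 9.81 * 6.0 * cos(47 deg)
= 3 * 9.81 * 6.0 * 0.682
= 120.4273 Nm


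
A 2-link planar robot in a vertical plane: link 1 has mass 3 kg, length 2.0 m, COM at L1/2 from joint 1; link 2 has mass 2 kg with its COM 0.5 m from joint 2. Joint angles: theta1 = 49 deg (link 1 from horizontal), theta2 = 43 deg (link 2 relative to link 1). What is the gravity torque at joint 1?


Horizontal distance from joint 1 to link-1 COM:
  x_c1 = (L1/2)*cos(t1) = 1.0 * 0.6561 = 0.6561 m
Horizontal distance from joint 1 to link-2 COM:
  x_c2 = L1*cos(t1) + Lc2*cos(t1+t2)
       = 2.0*0.6561 + 0.5*-0.0349 = 1.2947 m
tau1 = m1*g*x_c1 + m2*g*x_c2
     = 3*9.81*0.6561 + 2*9.81*1.2947
     = 19.3078 + 25.4014
     = 44.7092 Nm


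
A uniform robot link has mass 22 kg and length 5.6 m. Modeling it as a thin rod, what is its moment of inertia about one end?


I = (1/3) * m * L^2
= (1/3) * 22 * 5.6^2
= 0.333333 * 22 * 31.36
= 229.9733 kg*m^2


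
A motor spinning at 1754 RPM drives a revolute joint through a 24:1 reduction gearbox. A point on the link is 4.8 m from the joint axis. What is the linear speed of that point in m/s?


omega_motor = 1754 * 2*pi/60 = 183.6785 rad/s
omega_joint = omega_motor / 24 = 7.6533 rad/s
v = omega_joint * r = 7.6533 * 4.8
= 36.7357 m/s


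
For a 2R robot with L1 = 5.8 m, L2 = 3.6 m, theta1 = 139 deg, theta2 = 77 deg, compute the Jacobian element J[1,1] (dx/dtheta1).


J[1,1] = -L1*sin(t1) - L2*sin(t1+t2)
= -5.8*sin(139) - 3.6*sin(216)
= -1.6891


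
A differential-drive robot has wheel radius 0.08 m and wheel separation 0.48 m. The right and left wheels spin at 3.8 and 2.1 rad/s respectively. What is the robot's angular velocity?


vR = r*wR = 0.08*3.8 = 0.304 m/s
vL = r*wL = 0.08*2.1 = 0.168 m/s
v = (vR+vL)/2 = 0.236 m/s
omega = (vR-vL)/L = 0.2833 rad/s
angular velocity = 0.2833 rad/s


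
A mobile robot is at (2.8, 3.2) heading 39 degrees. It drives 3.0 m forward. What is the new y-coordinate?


y_new = y0 + d*sin(theta)
= 3.2 + 3.0*sin(39)
= 3.2 + 1.888
= 5.088


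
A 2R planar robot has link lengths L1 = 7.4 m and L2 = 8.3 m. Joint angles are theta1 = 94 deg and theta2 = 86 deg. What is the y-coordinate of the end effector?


Convert angles to radians: theta1 = 1.6406, theta2 = 1.501
y = L1*sin(theta1) + L2*sin(theta1+theta2)
y = 7.382 + 0.0
y = 7.382


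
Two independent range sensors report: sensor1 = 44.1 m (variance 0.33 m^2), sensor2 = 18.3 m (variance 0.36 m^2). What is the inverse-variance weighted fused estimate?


w1 = (1/var1) / (1/var1 + 1/var2)
   = 3.0303 / (3.0303 + 2.7778) = 0.5217
w2 = 1 - w1 = 0.4783
fused = w1*s1 + w2*s2 = 23.0087 + 8.7522
= 31.7609 m


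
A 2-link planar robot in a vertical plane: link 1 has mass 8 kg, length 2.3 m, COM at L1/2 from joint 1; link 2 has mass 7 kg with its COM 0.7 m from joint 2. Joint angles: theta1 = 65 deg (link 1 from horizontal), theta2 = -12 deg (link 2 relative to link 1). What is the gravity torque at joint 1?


Horizontal distance from joint 1 to link-1 COM:
  x_c1 = (L1/2)*cos(t1) = 1.15 * 0.4226 = 0.486 m
Horizontal distance from joint 1 to link-2 COM:
  x_c2 = L1*cos(t1) + Lc2*cos(t1+t2)
       = 2.3*0.4226 + 0.7*0.6018 = 1.3933 m
tau1 = m1*g*x_c1 + m2*g*x_c2
     = 8*9.81*0.486 + 7*9.81*1.3933
     = 38.1421 + 95.6774
     = 133.8195 Nm


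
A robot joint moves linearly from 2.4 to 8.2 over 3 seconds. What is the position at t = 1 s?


s = t/T = 1/3 = 0.3333
p(t) = p0 + (pf-p0)*s
= 2.4 + (8.2 - 2.4) * 0.3333
= 4.3333


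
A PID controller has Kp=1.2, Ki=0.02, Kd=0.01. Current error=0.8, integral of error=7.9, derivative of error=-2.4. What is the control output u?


u = Kp*e + Ki*int(e) + Kd*de/dt
= 1.2*0.8 + 0.02*7.9 + 0.01*(-2.4)
= 0.96 + 0.158 + -0.024
= 1.094


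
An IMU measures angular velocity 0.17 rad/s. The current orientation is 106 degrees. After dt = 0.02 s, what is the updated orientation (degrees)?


delta_theta = w * dt = 0.17 * 0.02 = 0.0034 rad
= 0.1948 deg
theta_new = 106 + 0.1948 = 106.1948 deg


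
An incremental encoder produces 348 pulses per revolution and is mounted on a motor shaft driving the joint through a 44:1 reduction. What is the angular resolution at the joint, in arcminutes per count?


counts per rev = 348
effective counts at joint = 348 * 44 = 15312
resolution = 360*60 / 15312
= 1.4107 arcmin/count


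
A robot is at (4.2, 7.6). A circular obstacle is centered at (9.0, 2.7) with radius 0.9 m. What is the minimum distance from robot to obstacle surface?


center_dist = sqrt((4.2-9.0)^2 + (7.6-2.7)^2)
= sqrt(23.04 + 24.01)
= 6.8593
min_dist = center_dist - radius = 6.8593 - 0.9 = 5.9593 m


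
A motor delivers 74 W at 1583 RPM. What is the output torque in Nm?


omega = 1583 * 2*pi/60 = 165.7714 rad/s
tau = P / omega = 74 / 165.7714
= 0.4464 Nm


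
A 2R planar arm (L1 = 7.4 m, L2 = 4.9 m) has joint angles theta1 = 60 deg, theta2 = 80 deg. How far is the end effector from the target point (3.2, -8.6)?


End effector via forward kinematics:
x = L1*cos(t1) + L2*cos(t1+t2) = -0.0536
y = L1*sin(t1) + L2*sin(t1+t2) = 9.5582
Distance to target:
d = sqrt((3.2 - -0.0536)^2 + (-8.6 - 9.5582)^2)
= sqrt(10.586 + 329.7219)
= 18.4474 m


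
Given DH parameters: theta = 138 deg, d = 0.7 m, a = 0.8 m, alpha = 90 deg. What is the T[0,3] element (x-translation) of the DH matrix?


T[0,3] = a * cos(theta)
= 0.8 * cos(138 deg)
= 0.8 * -0.7431
= -0.5945


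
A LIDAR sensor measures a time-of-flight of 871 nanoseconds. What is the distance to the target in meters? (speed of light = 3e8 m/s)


tof = 871 ns = 8.71e-07 s
dist = c * tof / 2
= 3e8 * 8.71e-07 / 2
= 130.65 m


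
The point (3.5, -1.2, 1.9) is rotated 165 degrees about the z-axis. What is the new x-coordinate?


Rotation about z-axis: x' = x*cos(theta) - y*sin(theta)
= 3.5 * -0.9659 - -1.2 * 0.2588
= -3.0702


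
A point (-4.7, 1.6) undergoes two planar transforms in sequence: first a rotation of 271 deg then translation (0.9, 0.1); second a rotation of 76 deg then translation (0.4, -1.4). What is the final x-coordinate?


After transform 1:
x1 = cos(271)*-4.7 - sin(271)*1.6 + 0.9 = 2.4177
y1 = sin(271)*-4.7 + cos(271)*1.6 + 0.1 = 4.8272
After transform 2:
x2 = cos(76)*2.4177 - sin(76)*4.8272 + 0.4
= -3.6989


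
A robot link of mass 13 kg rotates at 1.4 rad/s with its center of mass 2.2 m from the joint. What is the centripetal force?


F = m * omega^2 * r
= 13 * 1.4^2 * 2.2
= 13 * 1.96 * 2.2
= 56.056 N


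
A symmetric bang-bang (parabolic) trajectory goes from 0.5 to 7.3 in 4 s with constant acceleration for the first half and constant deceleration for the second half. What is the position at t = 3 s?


Symmetric rest-to-rest: each phase covers (pf-p0)/2 in time T/2. 0.5*a*(T/2)^2 = (pf-p0)/2 => a = 4*(pf-p0)/T^2
a = 4*(7.3-0.5)/4^2 = 1.7
t = 3 is in the deceleration phase (t > T/2).
p = pf - 0.5*a*(T-t)^2 = 7.3 - 0.5*1.7*1^2
= 6.45


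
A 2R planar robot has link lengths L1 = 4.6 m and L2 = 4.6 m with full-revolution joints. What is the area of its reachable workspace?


r_max = L1 + L2 = 9.2 m
r_min = |L1 - L2| = 0.0 m
Area = pi*(r_max^2 - r_min^2)
= pi*(84.64 - 0.0)
= pi * 84.64
= 265.9044 m^2


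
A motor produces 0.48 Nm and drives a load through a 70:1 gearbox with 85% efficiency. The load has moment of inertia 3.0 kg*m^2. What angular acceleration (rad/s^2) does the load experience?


tau_out = tau_motor * N * eta
= 0.48 * 70 * 0.85 = 28.56 Nm
alpha = tau_out / I = 28.56 / 3.0
= 9.52 rad/s^2


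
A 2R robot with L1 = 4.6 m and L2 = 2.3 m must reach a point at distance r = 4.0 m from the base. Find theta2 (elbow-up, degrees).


cos(theta2) = (r^2 - L1^2 - L2^2) / (2*L1*L2)
cos(theta2) = (16.0 - 21.16 - 5.29) / 21.16
cos(theta2) = -0.493856
theta2 = 119.5944 degrees


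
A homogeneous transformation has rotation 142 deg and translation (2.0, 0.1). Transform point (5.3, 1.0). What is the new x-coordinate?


x' = cos(theta)*px - sin(theta)*py + tx
= -0.788*5.3 - 0.6157*1.0 + 2.0
= -2.7921


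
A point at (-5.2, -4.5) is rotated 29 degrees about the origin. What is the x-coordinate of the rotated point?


x' = x*cos(theta) - y*sin(theta)
cos(29 deg) = 0.8746, sin(29 deg) = 0.4848
x' = -5.2 * 0.8746 - -4.5 * 0.4848
= -4.548 - -2.1816
= -2.3664


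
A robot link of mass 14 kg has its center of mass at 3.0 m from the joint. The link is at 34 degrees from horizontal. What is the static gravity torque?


tau = m*g*L*cos(angle)
= 14 * 9.81 * 3.0 * cos(34 deg)
= 14 * 9.81 * 3.0 * 0.829
= 341.5801 Nm


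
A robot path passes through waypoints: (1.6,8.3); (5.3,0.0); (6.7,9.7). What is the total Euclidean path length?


Segment lengths:
  seg1 = sqrt((3.7)^2 + (-8.3)^2) = 9.0874
  seg2 = sqrt((1.4)^2 + (9.7)^2) = 9.8005
Total = 18.8879


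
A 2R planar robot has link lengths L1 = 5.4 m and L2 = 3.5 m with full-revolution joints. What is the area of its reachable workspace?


r_max = L1 + L2 = 8.9 m
r_min = |L1 - L2| = 1.9 m
Area = pi*(r_max^2 - r_min^2)
= pi*(79.21 - 3.61)
= pi * 75.6
= 237.5044 m^2


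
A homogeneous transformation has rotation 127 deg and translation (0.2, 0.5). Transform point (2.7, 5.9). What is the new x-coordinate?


x' = cos(theta)*px - sin(theta)*py + tx
= -0.6018*2.7 - 0.7986*5.9 + 0.2
= -6.1369


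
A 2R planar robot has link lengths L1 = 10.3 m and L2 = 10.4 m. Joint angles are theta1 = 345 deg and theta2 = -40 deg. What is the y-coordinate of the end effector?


Convert angles to radians: theta1 = 6.0214, theta2 = -0.6981
y = L1*sin(theta1) + L2*sin(theta1+theta2)
y = -2.6658 + -8.5192
y = -11.185


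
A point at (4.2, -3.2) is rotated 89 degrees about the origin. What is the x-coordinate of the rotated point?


x' = x*cos(theta) - y*sin(theta)
cos(89 deg) = 0.0175, sin(89 deg) = 0.9998
x' = 4.2 * 0.0175 - -3.2 * 0.9998
= 0.0733 - -3.1995
= 3.2728


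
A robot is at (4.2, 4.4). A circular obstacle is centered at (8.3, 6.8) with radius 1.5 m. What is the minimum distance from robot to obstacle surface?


center_dist = sqrt((4.2-8.3)^2 + (4.4-6.8)^2)
= sqrt(16.81 + 5.76)
= 4.7508
min_dist = center_dist - radius = 4.7508 - 1.5 = 3.2508 m


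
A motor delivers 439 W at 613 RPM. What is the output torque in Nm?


omega = 613 * 2*pi/60 = 64.1932 rad/s
tau = P / omega = 439 / 64.1932
= 6.8387 Nm


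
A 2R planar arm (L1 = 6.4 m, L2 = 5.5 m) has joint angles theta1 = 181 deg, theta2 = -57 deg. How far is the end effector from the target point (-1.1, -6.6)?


End effector via forward kinematics:
x = L1*cos(t1) + L2*cos(t1+t2) = -9.4746
y = L1*sin(t1) + L2*sin(t1+t2) = 4.448
Distance to target:
d = sqrt((-1.1 - -9.4746)^2 + (-6.6 - 4.448)^2)
= sqrt(70.1337 + 122.0586)
= 13.8633 m


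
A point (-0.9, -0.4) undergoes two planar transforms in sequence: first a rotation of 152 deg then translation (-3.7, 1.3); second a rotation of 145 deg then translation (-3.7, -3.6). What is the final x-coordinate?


After transform 1:
x1 = cos(152)*-0.9 - sin(152)*-0.4 + -3.7 = -2.7176
y1 = sin(152)*-0.9 + cos(152)*-0.4 + 1.3 = 1.2307
After transform 2:
x2 = cos(145)*-2.7176 - sin(145)*1.2307 + -3.7
= -2.1798


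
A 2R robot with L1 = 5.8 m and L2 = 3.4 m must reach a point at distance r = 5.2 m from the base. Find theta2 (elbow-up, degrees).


cos(theta2) = (r^2 - L1^2 - L2^2) / (2*L1*L2)
cos(theta2) = (27.04 - 33.64 - 11.56) / 39.44
cos(theta2) = -0.460446
theta2 = 117.4159 degrees


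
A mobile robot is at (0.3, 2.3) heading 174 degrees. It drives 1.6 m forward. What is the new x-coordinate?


x_new = x0 + d*cos(theta)
= 0.3 + 1.6*cos(174)
= 0.3 + -1.5912
= -1.2912


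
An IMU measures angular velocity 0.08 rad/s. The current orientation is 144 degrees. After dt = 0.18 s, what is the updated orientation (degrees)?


delta_theta = w * dt = 0.08 * 0.18 = 0.0144 rad
= 0.8251 deg
theta_new = 144 + 0.8251 = 144.8251 deg


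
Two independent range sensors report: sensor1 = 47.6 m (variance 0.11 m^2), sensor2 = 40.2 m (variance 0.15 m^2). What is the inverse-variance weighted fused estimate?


w1 = (1/var1) / (1/var1 + 1/var2)
   = 9.0909 / (9.0909 + 6.6667) = 0.5769
w2 = 1 - w1 = 0.4231
fused = w1*s1 + w2*s2 = 27.4615 + 17.0077
= 44.4692 m


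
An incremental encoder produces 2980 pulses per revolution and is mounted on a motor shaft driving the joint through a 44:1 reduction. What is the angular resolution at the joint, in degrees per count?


counts per rev = 2980
effective counts at joint = 2980 * 44 = 131120
resolution = 360 / 131120
= 0.0027 deg/count


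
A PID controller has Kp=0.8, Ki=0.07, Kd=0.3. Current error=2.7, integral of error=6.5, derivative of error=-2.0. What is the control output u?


u = Kp*e + Ki*int(e) + Kd*de/dt
= 0.8*2.7 + 0.07*6.5 + 0.3*(-2.0)
= 2.16 + 0.455 + -0.6
= 2.015


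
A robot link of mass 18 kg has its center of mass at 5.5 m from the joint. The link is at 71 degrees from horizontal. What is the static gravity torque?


tau = m*g*L*cos(angle)
= 18 * 9.81 * 5.5 * cos(71 deg)
= 18 * 9.81 * 5.5 * 0.3256
= 316.1885 Nm


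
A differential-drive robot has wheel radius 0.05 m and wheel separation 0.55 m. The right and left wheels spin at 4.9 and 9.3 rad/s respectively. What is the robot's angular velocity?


vR = r*wR = 0.05*4.9 = 0.245 m/s
vL = r*wL = 0.05*9.3 = 0.465 m/s
v = (vR+vL)/2 = 0.355 m/s
omega = (vR-vL)/L = -0.4 rad/s
angular velocity = -0.4 rad/s


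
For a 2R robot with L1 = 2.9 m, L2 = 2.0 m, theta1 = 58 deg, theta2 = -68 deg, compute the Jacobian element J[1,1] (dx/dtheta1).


J[1,1] = -L1*sin(t1) - L2*sin(t1+t2)
= -2.9*sin(58) - 2.0*sin(-10)
= -2.112


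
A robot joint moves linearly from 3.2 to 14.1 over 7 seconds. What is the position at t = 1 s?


s = t/T = 1/7 = 0.1429
p(t) = p0 + (pf-p0)*s
= 3.2 + (14.1 - 3.2) * 0.1429
= 4.7571


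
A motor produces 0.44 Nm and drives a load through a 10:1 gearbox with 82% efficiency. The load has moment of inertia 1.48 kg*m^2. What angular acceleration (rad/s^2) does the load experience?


tau_out = tau_motor * N * eta
= 0.44 * 10 * 0.82 = 3.608 Nm
alpha = tau_out / I = 3.608 / 1.48
= 2.4378 rad/s^2


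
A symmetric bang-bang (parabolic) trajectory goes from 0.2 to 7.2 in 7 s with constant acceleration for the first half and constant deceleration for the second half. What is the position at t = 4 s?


Symmetric rest-to-rest: each phase covers (pf-p0)/2 in time T/2. 0.5*a*(T/2)^2 = (pf-p0)/2 => a = 4*(pf-p0)/T^2
a = 4*(7.2-0.2)/7^2 = 0.5714
t = 4 is in the deceleration phase (t > T/2).
p = pf - 0.5*a*(T-t)^2 = 7.2 - 0.5*0.5714*3^2
= 4.6286


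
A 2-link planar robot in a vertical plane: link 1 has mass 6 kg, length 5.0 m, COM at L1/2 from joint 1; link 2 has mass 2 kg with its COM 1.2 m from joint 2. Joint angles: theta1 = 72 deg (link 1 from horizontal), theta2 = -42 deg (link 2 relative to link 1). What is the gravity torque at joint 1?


Horizontal distance from joint 1 to link-1 COM:
  x_c1 = (L1/2)*cos(t1) = 2.5 * 0.309 = 0.7725 m
Horizontal distance from joint 1 to link-2 COM:
  x_c2 = L1*cos(t1) + Lc2*cos(t1+t2)
       = 5.0*0.309 + 1.2*0.866 = 2.5843 m
tau1 = m1*g*x_c1 + m2*g*x_c2
     = 6*9.81*0.7725 + 2*9.81*2.5843
     = 45.4719 + 50.7043
     = 96.1761 Nm


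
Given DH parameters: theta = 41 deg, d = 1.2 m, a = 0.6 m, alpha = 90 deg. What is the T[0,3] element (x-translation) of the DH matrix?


T[0,3] = a * cos(theta)
= 0.6 * cos(41 deg)
= 0.6 * 0.7547
= 0.4528


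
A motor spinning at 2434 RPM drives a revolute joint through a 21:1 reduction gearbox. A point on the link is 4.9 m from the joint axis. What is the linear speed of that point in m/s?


omega_motor = 2434 * 2*pi/60 = 254.8879 rad/s
omega_joint = omega_motor / 21 = 12.1375 rad/s
v = omega_joint * r = 12.1375 * 4.9
= 59.4738 m/s


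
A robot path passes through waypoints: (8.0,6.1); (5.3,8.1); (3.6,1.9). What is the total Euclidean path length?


Segment lengths:
  seg1 = sqrt((-2.7)^2 + (2.0)^2) = 3.3601
  seg2 = sqrt((-1.7)^2 + (-6.2)^2) = 6.4288
Total = 9.7889


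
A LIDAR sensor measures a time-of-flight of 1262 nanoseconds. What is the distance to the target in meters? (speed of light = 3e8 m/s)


tof = 1262 ns = 1.262e-06 s
dist = c * tof / 2
= 3e8 * 1.262e-06 / 2
= 189.3 m


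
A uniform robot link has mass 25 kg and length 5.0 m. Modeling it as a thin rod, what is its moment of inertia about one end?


I = (1/3) * m * L^2
= (1/3) * 25 * 5.0^2
= 0.333333 * 25 * 25.0
= 208.3333 kg*m^2


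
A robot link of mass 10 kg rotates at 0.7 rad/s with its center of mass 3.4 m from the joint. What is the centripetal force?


F = m * omega^2 * r
= 10 * 0.7^2 * 3.4
= 10 * 0.49 * 3.4
= 16.66 N


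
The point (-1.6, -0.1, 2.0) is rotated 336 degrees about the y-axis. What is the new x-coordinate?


Rotation about y-axis: x' = x*cos(theta) + z*sin(theta)
= -1.6 * 0.9135 + 2.0 * -0.4067
= -2.2751


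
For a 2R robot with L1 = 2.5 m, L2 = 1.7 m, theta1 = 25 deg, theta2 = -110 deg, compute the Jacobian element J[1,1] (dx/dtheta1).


J[1,1] = -L1*sin(t1) - L2*sin(t1+t2)
= -2.5*sin(25) - 1.7*sin(-85)
= 0.637


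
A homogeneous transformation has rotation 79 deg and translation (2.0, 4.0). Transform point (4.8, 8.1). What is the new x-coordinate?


x' = cos(theta)*px - sin(theta)*py + tx
= 0.1908*4.8 - 0.9816*8.1 + 2.0
= -5.0353


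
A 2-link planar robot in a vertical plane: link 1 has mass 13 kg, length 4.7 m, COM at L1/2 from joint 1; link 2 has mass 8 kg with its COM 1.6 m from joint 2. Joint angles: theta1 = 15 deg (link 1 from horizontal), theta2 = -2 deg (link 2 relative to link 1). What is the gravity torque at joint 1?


Horizontal distance from joint 1 to link-1 COM:
  x_c1 = (L1/2)*cos(t1) = 2.35 * 0.9659 = 2.2699 m
Horizontal distance from joint 1 to link-2 COM:
  x_c2 = L1*cos(t1) + Lc2*cos(t1+t2)
       = 4.7*0.9659 + 1.6*0.9744 = 6.0988 m
tau1 = m1*g*x_c1 + m2*g*x_c2
     = 13*9.81*2.2699 + 8*9.81*6.0988
     = 289.4836 + 478.6372
     = 768.1209 Nm


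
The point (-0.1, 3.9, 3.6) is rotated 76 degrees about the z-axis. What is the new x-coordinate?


Rotation about z-axis: x' = x*cos(theta) - y*sin(theta)
= -0.1 * 0.2419 - 3.9 * 0.9703
= -3.8083


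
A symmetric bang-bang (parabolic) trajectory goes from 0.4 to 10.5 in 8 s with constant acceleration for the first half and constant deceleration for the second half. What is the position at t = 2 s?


Symmetric rest-to-rest: each phase covers (pf-p0)/2 in time T/2. 0.5*a*(T/2)^2 = (pf-p0)/2 => a = 4*(pf-p0)/T^2
a = 4*(10.5-0.4)/8^2 = 0.6312
t = 2 is in the acceleration phase (t <= T/2).
p = p0 + 0.5*a*t^2 = 0.4 + 0.5*0.6312*2^2
= 1.6625


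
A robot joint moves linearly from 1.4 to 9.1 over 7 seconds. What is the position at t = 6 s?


s = t/T = 6/7 = 0.8571
p(t) = p0 + (pf-p0)*s
= 1.4 + (9.1 - 1.4) * 0.8571
= 8.0


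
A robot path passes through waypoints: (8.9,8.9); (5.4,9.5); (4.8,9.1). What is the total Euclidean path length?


Segment lengths:
  seg1 = sqrt((-3.5)^2 + (0.6)^2) = 3.5511
  seg2 = sqrt((-0.6)^2 + (-0.4)^2) = 0.7211
Total = 4.2722


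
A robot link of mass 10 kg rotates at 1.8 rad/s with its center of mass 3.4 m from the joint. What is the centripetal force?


F = m * omega^2 * r
= 10 * 1.8^2 * 3.4
= 10 * 3.24 * 3.4
= 110.16 N


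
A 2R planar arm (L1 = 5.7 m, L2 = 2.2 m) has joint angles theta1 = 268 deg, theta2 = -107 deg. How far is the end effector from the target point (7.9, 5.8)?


End effector via forward kinematics:
x = L1*cos(t1) + L2*cos(t1+t2) = -2.2791
y = L1*sin(t1) + L2*sin(t1+t2) = -4.9803
Distance to target:
d = sqrt((7.9 - -2.2791)^2 + (5.8 - -4.9803)^2)
= sqrt(103.6134 + 116.2144)
= 14.8266 m


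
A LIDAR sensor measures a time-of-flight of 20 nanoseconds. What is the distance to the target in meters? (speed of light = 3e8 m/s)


tof = 20 ns = 2e-08 s
dist = c * tof / 2
= 3e8 * 2e-08 / 2
= 3.0 m


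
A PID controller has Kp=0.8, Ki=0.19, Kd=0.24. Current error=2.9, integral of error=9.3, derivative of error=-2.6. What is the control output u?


u = Kp*e + Ki*int(e) + Kd*de/dt
= 0.8*2.9 + 0.19*9.3 + 0.24*(-2.6)
= 2.32 + 1.767 + -0.624
= 3.463


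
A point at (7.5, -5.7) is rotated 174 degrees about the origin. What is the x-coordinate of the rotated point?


x' = x*cos(theta) - y*sin(theta)
cos(174 deg) = -0.9945, sin(174 deg) = 0.1045
x' = 7.5 * -0.9945 - -5.7 * 0.1045
= -7.4589 - -0.5958
= -6.8631


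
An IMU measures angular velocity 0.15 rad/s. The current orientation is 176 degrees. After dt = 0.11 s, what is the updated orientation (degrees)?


delta_theta = w * dt = 0.15 * 0.11 = 0.0165 rad
= 0.9454 deg
theta_new = 176 + 0.9454 = 176.9454 deg


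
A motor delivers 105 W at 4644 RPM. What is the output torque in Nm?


omega = 4644 * 2*pi/60 = 486.3185 rad/s
tau = P / omega = 105 / 486.3185
= 0.2159 Nm
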